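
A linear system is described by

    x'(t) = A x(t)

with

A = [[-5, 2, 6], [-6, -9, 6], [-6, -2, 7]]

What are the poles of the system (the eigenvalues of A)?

-5, -3, 1

det(sI - A) = s^3 - (tr A)s^2 + (M11 + M22 + M33)s - det A, where Mii is the 2×2 principal minor of A obtained by deleting row i and column i.
tr A = (-5) + (-9) + 7 = -7; M11 = (-9)·7 - 6·(-2) = -63 - (-12) = -51; M22 = (-5)·7 - 6·(-6) = -35 - (-36) = 1; M33 = (-5)·(-9) - 2·(-6) = 45 - (-12) = 57; sum of minors = 7.
det A = (-5)·((-9)·7 - 6·(-2)) - 2·((-6)·7 - 6·(-6)) + 6·((-6)·(-2) - (-9)·(-6)) = (-5)·(-51) - 2·(-6) + 6·(-42) = 15.
So p(s) = det(sI - A) = s^3 + 7s^2 + 7s - 15.
Rational-root test: any integer root divides -15. Testing small divisors, s = 1 works: p(1) = 1 + 7 + 7 + (-15) = 0, so (s - 1) is a factor.
Dividing, p(s) = (s - 1)(s^2 + 8s + 15).
Factor s^2 + 8s + 15: two numbers with sum -8 and product 15 are -3 and -5, so s^2 + 8s + 15 = (s + 3)(s + 5).
Hence p(s) = (s - 1) (s + 3) (s + 5), with roots -5, -3, 1.
At least one eigenvalue has non-negative real part, so the system is not asymptotically stable.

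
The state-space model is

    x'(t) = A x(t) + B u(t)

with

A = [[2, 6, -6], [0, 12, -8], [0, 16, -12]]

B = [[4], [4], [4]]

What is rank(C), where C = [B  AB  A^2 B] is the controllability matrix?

AB = [[8], [16], [16]]
A^2B = [[16], [64], [64]]
Controllability matrix C = [B  AB  A^2B] = [[4, 8, 16], [4, 16, 64], [4, 16, 64]]
The rows r1, r2, r3 of C are linearly dependent: -r2 + r3 = 0 (check each entry), so rank(C) ≤ 2.
The 2×2 minor from rows 1, 2, columns 1, 2 is 4·16 - 8·4 = 64 - 32 = 32 ≠ 0, so rank(C) = 2.
rank(C) = 2 < n = 3, so the pair (A, B) is not completely controllable.

2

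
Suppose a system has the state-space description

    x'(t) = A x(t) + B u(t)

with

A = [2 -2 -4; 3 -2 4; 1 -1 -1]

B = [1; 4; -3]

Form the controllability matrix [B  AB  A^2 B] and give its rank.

3

AB = [[6], [-17], [0]]
A^2B = [[46], [52], [23]]
Controllability matrix C = [B  AB  A^2B] = [[1, 6, 46], [4, -17, 52], [-3, 0, 23]]
det(C) = 1·((-17)·23 - 52·0) - 6·(4·23 - 52·(-3)) + 46·(4·0 - (-17)·(-3)) = 1·(-391) - 6·248 + 46·(-51) = -4225 ≠ 0, so rank(C) = 3.
rank(C) = 3 = n, so the pair (A, B) is completely controllable.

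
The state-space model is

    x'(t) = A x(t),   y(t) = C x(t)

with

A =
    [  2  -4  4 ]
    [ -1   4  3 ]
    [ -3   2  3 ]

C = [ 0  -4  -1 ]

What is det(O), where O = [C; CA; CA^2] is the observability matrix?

CA = [[7, -18, -15]]
CA^2 = [[77, -130, -71]]
Observability matrix O = [C; CA; CA^2] = [[0, -4, -1], [7, -18, -15], [77, -130, -71]]
Expanding along the first row, det(O) = 0·((-18)·(-71) - (-15)·(-130)) - (-4)·(7·(-71) - (-15)·77) + (-1)·(7·(-130) - (-18)·77) = 0·(-672) - (-4)·658 + (-1)·476 = 2156
Since det(O) ≠ 0, rank(O) = 3 and the system is completely observable.

2156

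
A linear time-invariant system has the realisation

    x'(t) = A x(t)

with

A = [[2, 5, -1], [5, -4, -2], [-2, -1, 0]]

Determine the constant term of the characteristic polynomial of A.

-29

Expand det(sI - A) for the 3×3 matrix.
p(s) = s^3 + 2s^2 - 37s - 29.
(Check: constant term = det(-A) = (-1)^3 det A = -29; coefficient of s^2 = -tr A = 2.)
The constant term is -29.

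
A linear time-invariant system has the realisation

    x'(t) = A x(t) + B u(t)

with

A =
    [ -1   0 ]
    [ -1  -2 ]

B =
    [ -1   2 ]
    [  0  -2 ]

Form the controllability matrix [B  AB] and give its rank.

2

AB = [[1, -2], [1, 2]]
Controllability matrix C = [B  AB] = [[-1, 2, 1, -2], [0, -2, 1, 2]]
Take the 2×2 submatrix of C formed by columns 1, 2: [[-1, 2], [0, -2]]. Its determinant is (-1)·(-2) - 2·0 = 2 - 0 = 2 ≠ 0.
So rank(C) ≥ 2; since C has 2 rows, rank(C) = 2.
rank(C) = 2 = n, so the pair (A, B) is completely controllable.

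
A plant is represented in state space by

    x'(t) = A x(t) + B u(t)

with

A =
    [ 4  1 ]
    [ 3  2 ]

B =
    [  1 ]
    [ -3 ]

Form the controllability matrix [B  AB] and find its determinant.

AB = [[1], [-3]]
Controllability matrix C = [B  AB] = [[1, 1], [-3, -3]]
det(C) = 1·(-3) - 1·(-3) = -3 - (-3) = 0
Since det(C) = 0, rank(C) < 2 and the system is not completely controllable.

0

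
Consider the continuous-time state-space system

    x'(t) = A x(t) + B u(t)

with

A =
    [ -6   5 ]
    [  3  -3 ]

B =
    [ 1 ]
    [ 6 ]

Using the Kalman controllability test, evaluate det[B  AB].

-159

AB = [[24], [-15]]
Controllability matrix C = [B  AB] = [[1, 24], [6, -15]]
det(C) = 1·(-15) - 24·6 = -15 - 144 = -159
Since det(C) ≠ 0, rank(C) = 2 and the system is completely controllable.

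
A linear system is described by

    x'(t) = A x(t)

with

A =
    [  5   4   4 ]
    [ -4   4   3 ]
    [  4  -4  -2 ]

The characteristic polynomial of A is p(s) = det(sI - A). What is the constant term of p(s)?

-36

Expand det(sI - A) for the 3×3 matrix.
p(s) = s^3 - 7s^2 + 14s - 36.
(Check: constant term = det(-A) = (-1)^3 det A = -36; coefficient of s^2 = -tr A = -7.)
The constant term is -36.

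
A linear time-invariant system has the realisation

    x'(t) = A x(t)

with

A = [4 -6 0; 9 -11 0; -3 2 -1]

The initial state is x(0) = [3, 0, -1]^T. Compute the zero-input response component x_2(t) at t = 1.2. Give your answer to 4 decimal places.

0.7942

det(sI - A) = s^3 - (tr A)s^2 + (M11 + M22 + M33)s - det A, where Mii is the 2×2 principal minor of A obtained by deleting row i and column i.
tr A = 4 + (-11) + (-1) = -8; M11 = (-11)·(-1) - 0·2 = 11 - 0 = 11; M22 = 4·(-1) - 0·(-3) = -4 - 0 = -4; M33 = 4·(-11) - (-6)·9 = -44 - (-54) = 10; sum of minors = 17.
det A = 4·((-11)·(-1) - 0·2) - (-6)·(9·(-1) - 0·(-3)) + 0·(9·2 - (-11)·(-3)) = 4·11 - (-6)·(-9) + 0·(-15) = -10.
So p(s) = det(sI - A) = s^3 + 8s^2 + 17s + 10.
Rational-root test: any integer root divides 10. Testing small divisors, s = -1 works: p(-1) = -1 + 8 + (-17) + 10 = 0, so (s + 1) is a factor.
Dividing, p(s) = (s + 1)(s^2 + 7s + 10).
Factor s^2 + 7s + 10: two numbers with sum -7 and product 10 are -2 and -5, so s^2 + 7s + 10 = (s + 2)(s + 5).
Hence p(s) = (s + 1) (s + 2) (s + 5), with roots -5, -2, -1.
The eigenvalues -5, -2, -1 are distinct and real, so A is diagonalisable and x(t) = e^{At} x(0) = V diag(e^{λ_i t}) V^{-1} x(0), where the columns of V are the eigenvectors.
λ = -5: A - (-5)I = [[9, -6, 0], [9, -6, 0], [-3, 2, 4]]. v must be orthogonal to every row; (row 1) × (row 3) = [-24, -36, 0], so take v_1 = [2, 3, 0]^T.
λ = -2: A - (-2)I = [[6, -6, 0], [9, -9, 0], [-3, 2, 1]]. v must be orthogonal to every row; (row 1) × (row 3) = [-6, -6, -6], so take v_2 = [1, 1, 1]^T.
λ = -1: A - (-1)I = [[5, -6, 0], [9, -10, 0], [-3, 2, 0]]. v must be orthogonal to every row; (row 1) × (row 2) = [0, 0, 4], so take v_3 = [0, 0, 1]^T.
V = [v_1 v_2 v_3] = [[2, 1, 0], [3, 1, 0], [0, 1, 1]] has det V = -1, so V^{-1} = adj(V)/det V = [[-1, 1, 0], [3, -2, 0], [-3, 2, 1]].
Modal coordinates z(0) = V^{-1} x(0): (-1)·3 + 1·0 + 0·(-1) = -3; 3·3 + (-2)·0 + 0·(-1) = 9; (-3)·3 + 2·0 + 1·(-1) = -10; so z(0) = [-3, 9, -10]^T.
x_2(t) = Σ_i (v_i)_2 · z_i(0) · e^{λ_i t} (row 2 of V times the modal terms).
x_2(1.2) = 3·(-3)·e^{-5·1.2} + 1·9·e^{-2·1.2} + 0·(-10)·e^{-1·1.2} = (-9)·0.002479 + 9·0.090718 + 0·0.301194 = 0.7942.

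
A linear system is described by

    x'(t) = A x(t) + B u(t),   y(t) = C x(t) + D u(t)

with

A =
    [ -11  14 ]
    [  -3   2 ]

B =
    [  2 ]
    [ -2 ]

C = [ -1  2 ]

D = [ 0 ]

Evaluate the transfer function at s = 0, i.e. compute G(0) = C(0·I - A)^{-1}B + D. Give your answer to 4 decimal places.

G(0) = C(-A)^{-1}B + D = -C A^{-1} B + D.
det A = 20, so A^{-1} = (1/20)·adj(A) = [[1/10, -7/10], [3/20, -11/20]]
A^{-1} B = [8/5, 7/5]^T
C A^{-1} B = 6/5
G(0) = D - C A^{-1} B = 0 - (6/5) = -6/5 ≈ -1.2000

-1.2000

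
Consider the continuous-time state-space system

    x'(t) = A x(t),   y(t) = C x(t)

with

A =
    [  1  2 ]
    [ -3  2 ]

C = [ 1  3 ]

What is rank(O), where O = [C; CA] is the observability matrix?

2

CA = [[-8, 8]]
Observability matrix O = [C; CA] = [[1, 3], [-8, 8]]
det(O) = 1·8 - 3·(-8) = 8 - (-24) = 32 ≠ 0, so rank(O) = 2.
rank(O) = 2 = n, so the pair (A, C) is completely observable.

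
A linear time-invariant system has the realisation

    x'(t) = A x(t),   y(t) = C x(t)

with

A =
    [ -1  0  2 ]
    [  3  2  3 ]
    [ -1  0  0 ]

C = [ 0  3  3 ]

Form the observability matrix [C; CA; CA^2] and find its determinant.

-297

CA = [[6, 6, 9]]
CA^2 = [[3, 12, 30]]
Observability matrix O = [C; CA; CA^2] = [[0, 3, 3], [6, 6, 9], [3, 12, 30]]
Expanding along the first row, det(O) = 0·(6·30 - 9·12) - 3·(6·30 - 9·3) + 3·(6·12 - 6·3) = 0·72 - 3·153 + 3·54 = -297
Since det(O) ≠ 0, rank(O) = 3 and the system is completely observable.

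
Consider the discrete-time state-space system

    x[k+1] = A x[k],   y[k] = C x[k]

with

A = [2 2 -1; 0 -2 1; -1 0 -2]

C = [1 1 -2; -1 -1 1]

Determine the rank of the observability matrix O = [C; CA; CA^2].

CA = [[4, 0, 4], [-3, 0, -2]]
CA^2 = [[4, 8, -12], [-4, -6, 7]]
Observability matrix O = [C; CA; CA^2] = [[1, 1, -2], [-1, -1, 1], [4, 0, 4], [-3, 0, -2], [4, 8, -12], [-4, -6, 7]]
Take the 3×3 submatrix of O formed by rows 1, 2, 3: [[1, 1, -2], [-1, -1, 1], [4, 0, 4]]. Its determinant is 1·((-1)·4 - 1·0) - 1·((-1)·4 - 1·4) + (-2)·((-1)·0 - (-1)·4) = 1·(-4) - 1·(-8) + (-2)·4 = -4 ≠ 0.
So rank(O) ≥ 3; since O has 3 columns, rank(O) = 3.
rank(O) = 3 = n, so the pair (A, C) is completely observable.

3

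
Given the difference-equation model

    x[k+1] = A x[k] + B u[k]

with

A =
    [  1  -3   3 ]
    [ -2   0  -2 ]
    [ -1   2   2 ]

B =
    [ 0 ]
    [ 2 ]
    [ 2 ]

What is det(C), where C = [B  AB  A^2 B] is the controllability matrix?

864

AB = [[0], [-4], [8]]
A^2B = [[36], [-16], [8]]
Controllability matrix C = [B  AB  A^2B] = [[0, 0, 36], [2, -4, -16], [2, 8, 8]]
Expanding along the first row, det(C) = 0·((-4)·8 - (-16)·8) - 0·(2·8 - (-16)·2) + 36·(2·8 - (-4)·2) = 0·96 - 0·48 + 36·24 = 864
Since det(C) ≠ 0, rank(C) = 3 and the system is completely controllable.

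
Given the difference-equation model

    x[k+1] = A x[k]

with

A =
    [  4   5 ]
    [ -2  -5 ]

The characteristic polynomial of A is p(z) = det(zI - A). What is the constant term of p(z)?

-10

For a 2×2 matrix, det(zI - A) = z^2 - (tr A)z + det A.
tr A = -1, det A = -10.
So p(z) = z^2 + z - 10.
The constant term is -10.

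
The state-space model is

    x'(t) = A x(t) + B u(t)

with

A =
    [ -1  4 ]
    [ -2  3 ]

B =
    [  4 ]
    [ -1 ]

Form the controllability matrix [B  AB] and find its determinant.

-52

AB = [[-8], [-11]]
Controllability matrix C = [B  AB] = [[4, -8], [-1, -11]]
det(C) = 4·(-11) - (-8)·(-1) = -44 - 8 = -52
Since det(C) ≠ 0, rank(C) = 2 and the system is completely controllable.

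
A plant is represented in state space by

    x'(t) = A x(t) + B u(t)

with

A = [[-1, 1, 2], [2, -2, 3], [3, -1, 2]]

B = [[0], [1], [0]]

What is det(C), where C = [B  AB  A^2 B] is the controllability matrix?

2

AB = [[1], [-2], [-1]]
A^2B = [[-5], [3], [3]]
Controllability matrix C = [B  AB  A^2B] = [[0, 1, -5], [1, -2, 3], [0, -1, 3]]
Expanding along the first row, det(C) = 0·((-2)·3 - 3·(-1)) - 1·(1·3 - 3·0) + (-5)·(1·(-1) - (-2)·0) = 0·(-3) - 1·3 + (-5)·(-1) = 2
Since det(C) ≠ 0, rank(C) = 3 and the system is completely controllable.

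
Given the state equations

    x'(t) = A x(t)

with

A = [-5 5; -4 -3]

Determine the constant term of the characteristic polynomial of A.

35

For a 2×2 matrix, det(sI - A) = s^2 - (tr A)s + det A.
tr A = -8, det A = 35.
So p(s) = s^2 + 8s + 35.
The constant term is 35.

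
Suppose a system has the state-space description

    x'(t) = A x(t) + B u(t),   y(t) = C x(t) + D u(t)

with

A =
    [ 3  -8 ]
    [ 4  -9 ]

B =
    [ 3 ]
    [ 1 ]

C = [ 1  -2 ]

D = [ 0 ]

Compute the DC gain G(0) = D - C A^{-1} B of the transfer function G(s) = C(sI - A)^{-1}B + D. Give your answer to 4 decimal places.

G(0) = C(-A)^{-1}B + D = -C A^{-1} B + D.
det A = 5, so A^{-1} = (1/5)·adj(A) = [[-9/5, 8/5], [-4/5, 3/5]]
A^{-1} B = [-19/5, -9/5]^T
C A^{-1} B = -1/5
G(0) = D - C A^{-1} B = 0 - (-1/5) = 1/5 ≈ 0.2000

0.2000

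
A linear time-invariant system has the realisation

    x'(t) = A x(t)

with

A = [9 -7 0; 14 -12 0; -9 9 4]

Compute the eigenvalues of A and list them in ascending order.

det(sI - A) = s^3 - (tr A)s^2 + (M11 + M22 + M33)s - det A, where Mii is the 2×2 principal minor of A obtained by deleting row i and column i.
tr A = 9 + (-12) + 4 = 1; M11 = (-12)·4 - 0·9 = -48 - 0 = -48; M22 = 9·4 - 0·(-9) = 36 - 0 = 36; M33 = 9·(-12) - (-7)·14 = -108 - (-98) = -10; sum of minors = -22.
det A = 9·((-12)·4 - 0·9) - (-7)·(14·4 - 0·(-9)) + 0·(14·9 - (-12)·(-9)) = 9·(-48) - (-7)·56 + 0·18 = -40.
So p(s) = det(sI - A) = s^3 - s^2 - 22s + 40.
Rational-root test: any integer root divides 40. Testing small divisors, s = 2 works: p(2) = 8 + (-4) + (-44) + 40 = 0, so (s - 2) is a factor.
Dividing, p(s) = (s - 2)(s^2 + s - 20).
Factor s^2 + s - 20: two numbers with sum -1 and product -20 are 4 and -5, so s^2 + s - 20 = (s - 4)(s + 5).
Hence p(s) = (s - 4) (s - 2) (s + 5), with roots -5, 2, 4.
At least one eigenvalue has non-negative real part, so the system is not asymptotically stable.

-5, 2, 4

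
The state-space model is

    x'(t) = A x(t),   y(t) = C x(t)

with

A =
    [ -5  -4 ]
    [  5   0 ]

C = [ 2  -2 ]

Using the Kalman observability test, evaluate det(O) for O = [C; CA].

CA = [[-20, -8]]
Observability matrix O = [C; CA] = [[2, -2], [-20, -8]]
det(O) = 2·(-8) - (-2)·(-20) = -16 - 40 = -56
Since det(O) ≠ 0, rank(O) = 2 and the system is completely observable.

-56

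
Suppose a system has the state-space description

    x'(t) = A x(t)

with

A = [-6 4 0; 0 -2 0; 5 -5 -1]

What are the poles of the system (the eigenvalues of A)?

det(sI - A) = s^3 - (tr A)s^2 + (M11 + M22 + M33)s - det A, where Mii is the 2×2 principal minor of A obtained by deleting row i and column i.
tr A = (-6) + (-2) + (-1) = -9; M11 = (-2)·(-1) - 0·(-5) = 2 - 0 = 2; M22 = (-6)·(-1) - 0·5 = 6 - 0 = 6; M33 = (-6)·(-2) - 4·0 = 12 - 0 = 12; sum of minors = 20.
det A = (-6)·((-2)·(-1) - 0·(-5)) - 4·(0·(-1) - 0·5) + 0·(0·(-5) - (-2)·5) = (-6)·2 - 4·0 + 0·10 = -12.
So p(s) = det(sI - A) = s^3 + 9s^2 + 20s + 12.
Rational-root test: any integer root divides 12. Testing small divisors, s = -1 works: p(-1) = -1 + 9 + (-20) + 12 = 0, so (s + 1) is a factor.
Dividing, p(s) = (s + 1)(s^2 + 8s + 12).
Factor s^2 + 8s + 12: two numbers with sum -8 and product 12 are -2 and -6, so s^2 + 8s + 12 = (s + 2)(s + 6).
Hence p(s) = (s + 1) (s + 2) (s + 6), with roots -6, -2, -1.
All eigenvalues have negative real part, so the system is asymptotically stable.

-6, -2, -1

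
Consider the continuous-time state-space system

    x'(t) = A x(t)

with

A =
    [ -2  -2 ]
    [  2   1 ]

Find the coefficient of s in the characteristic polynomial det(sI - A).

1

For a 2×2 matrix, det(sI - A) = s^2 - (tr A)s + det A.
tr A = -1, det A = 2.
So p(s) = s^2 + s + 2.
The coefficient of s is 1.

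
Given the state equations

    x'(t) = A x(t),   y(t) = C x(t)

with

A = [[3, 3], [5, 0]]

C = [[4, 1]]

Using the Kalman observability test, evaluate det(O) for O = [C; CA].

31

CA = [[17, 12]]
Observability matrix O = [C; CA] = [[4, 1], [17, 12]]
det(O) = 4·12 - 1·17 = 48 - 17 = 31
Since det(O) ≠ 0, rank(O) = 2 and the system is completely observable.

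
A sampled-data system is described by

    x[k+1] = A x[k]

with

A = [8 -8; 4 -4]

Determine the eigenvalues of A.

det(zI - A) = z^2 - (tr A)z + det A, with tr A = 8 + (-4) = 4 and det A = 8·(-4) - (-8)·4 = -32 - (-32) = 0.
So p(z) = det(zI - A) = z^2 - 4z.
Factor z^2 - 4z: two numbers with sum 4 and product 0 are 4 and 0, so z^2 - 4z = z(z - 4).
Hence p(z) = z (z - 4), with roots 0, 4.

0, 4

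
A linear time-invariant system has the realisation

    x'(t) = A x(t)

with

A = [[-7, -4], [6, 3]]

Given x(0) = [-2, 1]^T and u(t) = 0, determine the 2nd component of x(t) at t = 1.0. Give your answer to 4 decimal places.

det(sI - A) = s^2 - (tr A)s + det A, with tr A = (-7) + 3 = -4 and det A = (-7)·3 - (-4)·6 = -21 - (-24) = 3.
So p(s) = det(sI - A) = s^2 + 4s + 3.
Factor s^2 + 4s + 3: two numbers with sum -4 and product 3 are -1 and -3, so s^2 + 4s + 3 = (s + 1)(s + 3).
Hence p(s) = (s + 1) (s + 3), with roots -3, -1.
The eigenvalues -3, -1 are distinct and real, so A is diagonalisable and x(t) = e^{At} x(0) = V diag(e^{λ_i t}) V^{-1} x(0), where the columns of V are the eigenvectors.
λ = -3: A - (-3)I = [[-4, -4], [6, 6]]. Row 1 gives (-4)·v1 + (-4)·v2 = 0, so take v_1 = [1, -1]^T.
λ = -1: A - (-1)I = [[-6, -4], [6, 4]]. Row 1 gives (-6)·v1 + (-4)·v2 = 0, so take v_2 = [2, -3]^T.
V = [v_1 v_2] = [[1, 2], [-1, -3]] has det V = -1, so V^{-1} = adj(V)/det V = [[3, 2], [-1, -1]].
Modal coordinates z(0) = V^{-1} x(0): 3·(-2) + 2·1 = -4; (-1)·(-2) + (-1)·1 = 1; so z(0) = [-4, 1]^T.
x_2(t) = Σ_i (v_i)_2 · z_i(0) · e^{λ_i t} (row 2 of V times the modal terms).
x_2(1.0) = (-1)·(-4)·e^{-3·1.0} + (-3)·1·e^{-1·1.0} = 4·0.049787 + (-3)·0.367879 = -0.9045.

-0.9045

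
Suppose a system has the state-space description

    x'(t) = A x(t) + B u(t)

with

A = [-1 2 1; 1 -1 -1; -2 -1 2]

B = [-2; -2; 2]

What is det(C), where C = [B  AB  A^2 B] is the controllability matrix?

AB = [[0], [-2], [10]]
A^2B = [[6], [-8], [22]]
Controllability matrix C = [B  AB  A^2B] = [[-2, 0, 6], [-2, -2, -8], [2, 10, 22]]
Expanding along the first row, det(C) = (-2)·((-2)·22 - (-8)·10) - 0·((-2)·22 - (-8)·2) + 6·((-2)·10 - (-2)·2) = (-2)·36 - 0·(-28) + 6·(-16) = -168
Since det(C) ≠ 0, rank(C) = 3 and the system is completely controllable.

-168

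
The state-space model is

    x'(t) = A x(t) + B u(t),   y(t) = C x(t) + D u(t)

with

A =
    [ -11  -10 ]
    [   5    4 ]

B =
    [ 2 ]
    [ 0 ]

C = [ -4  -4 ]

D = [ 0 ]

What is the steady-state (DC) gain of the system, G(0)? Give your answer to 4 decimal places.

G(0) = C(-A)^{-1}B + D = -C A^{-1} B + D.
det A = 6, so A^{-1} = (1/6)·adj(A) = [[2/3, 5/3], [-5/6, -11/6]]
A^{-1} B = [4/3, -5/3]^T
C A^{-1} B = 4/3
G(0) = D - C A^{-1} B = 0 - (4/3) = -4/3 ≈ -1.3333

-1.3333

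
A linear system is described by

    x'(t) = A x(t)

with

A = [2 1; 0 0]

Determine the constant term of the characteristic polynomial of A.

For a 2×2 matrix, det(sI - A) = s^2 - (tr A)s + det A.
tr A = 2, det A = 0.
So p(s) = s^2 - 2s.
The constant term is 0.

0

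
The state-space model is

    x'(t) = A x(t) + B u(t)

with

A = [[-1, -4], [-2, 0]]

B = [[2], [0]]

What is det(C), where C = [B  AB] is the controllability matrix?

AB = [[-2], [-4]]
Controllability matrix C = [B  AB] = [[2, -2], [0, -4]]
det(C) = 2·(-4) - (-2)·0 = -8 - 0 = -8
Since det(C) ≠ 0, rank(C) = 2 and the system is completely controllable.

-8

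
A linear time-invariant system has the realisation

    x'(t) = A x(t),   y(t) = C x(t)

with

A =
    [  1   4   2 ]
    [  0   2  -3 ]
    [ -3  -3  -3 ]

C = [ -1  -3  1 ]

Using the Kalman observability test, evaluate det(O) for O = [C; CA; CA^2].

3

CA = [[-4, -13, 4]]
CA^2 = [[-16, -54, 19]]
Observability matrix O = [C; CA; CA^2] = [[-1, -3, 1], [-4, -13, 4], [-16, -54, 19]]
Expanding along the first row, det(O) = (-1)·((-13)·19 - 4·(-54)) - (-3)·((-4)·19 - 4·(-16)) + 1·((-4)·(-54) - (-13)·(-16)) = (-1)·(-31) - (-3)·(-12) + 1·8 = 3
Since det(O) ≠ 0, rank(O) = 3 and the system is completely observable.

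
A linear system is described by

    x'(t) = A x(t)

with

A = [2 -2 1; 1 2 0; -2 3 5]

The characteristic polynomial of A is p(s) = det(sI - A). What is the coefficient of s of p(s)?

Expand det(sI - A) for the 3×3 matrix.
p(s) = s^3 - 9s^2 + 28s - 37.
(Check: constant term = det(-A) = (-1)^3 det A = -37; coefficient of s^2 = -tr A = -9.)
The coefficient of s is 28.

28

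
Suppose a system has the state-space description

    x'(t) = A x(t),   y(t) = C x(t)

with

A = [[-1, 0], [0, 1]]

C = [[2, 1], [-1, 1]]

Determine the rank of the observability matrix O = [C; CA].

2

CA = [[-2, 1], [1, 1]]
Observability matrix O = [C; CA] = [[2, 1], [-1, 1], [-2, 1], [1, 1]]
Take the 2×2 submatrix of O formed by rows 1, 2: [[2, 1], [-1, 1]]. Its determinant is 2·1 - 1·(-1) = 2 - (-1) = 3 ≠ 0.
So rank(O) ≥ 2; since O has 2 columns, rank(O) = 2.
rank(O) = 2 = n, so the pair (A, C) is completely observable.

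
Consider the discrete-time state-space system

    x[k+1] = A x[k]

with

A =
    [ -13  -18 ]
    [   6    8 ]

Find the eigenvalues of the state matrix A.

-4, -1

det(zI - A) = z^2 - (tr A)z + det A, with tr A = (-13) + 8 = -5 and det A = (-13)·8 - (-18)·6 = -104 - (-108) = 4.
So p(z) = det(zI - A) = z^2 + 5z + 4.
Factor z^2 + 5z + 4: two numbers with sum -5 and product 4 are -1 and -4, so z^2 + 5z + 4 = (z + 1)(z + 4).
Hence p(z) = (z + 1) (z + 4), with roots -4, -1.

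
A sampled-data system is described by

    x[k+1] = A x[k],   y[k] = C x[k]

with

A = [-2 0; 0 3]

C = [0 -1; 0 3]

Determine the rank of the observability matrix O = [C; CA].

1

CA = [[0, -3], [0, 9]]
Observability matrix O = [C; CA] = [[0, -1], [0, 3], [0, -3], [0, 9]]
Every row of O is a scalar multiple of row 1 = [0, -1] (multipliers 1, -3, 3, -9), so the rows span a one-dimensional space.
O ≠ 0, hence rank(O) = 1.
rank(O) = 1 < n = 2, so the pair (A, C) is not completely observable.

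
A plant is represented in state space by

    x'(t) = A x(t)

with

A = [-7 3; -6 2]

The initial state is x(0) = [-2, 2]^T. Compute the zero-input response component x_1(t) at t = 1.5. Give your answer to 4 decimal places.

det(sI - A) = s^2 - (tr A)s + det A, with tr A = (-7) + 2 = -5 and det A = (-7)·2 - 3·(-6) = -14 - (-18) = 4.
So p(s) = det(sI - A) = s^2 + 5s + 4.
Factor s^2 + 5s + 4: two numbers with sum -5 and product 4 are -1 and -4, so s^2 + 5s + 4 = (s + 1)(s + 4).
Hence p(s) = (s + 1) (s + 4), with roots -4, -1.
The eigenvalues -4, -1 are distinct and real, so A is diagonalisable and x(t) = e^{At} x(0) = V diag(e^{λ_i t}) V^{-1} x(0), where the columns of V are the eigenvectors.
λ = -4: A - (-4)I = [[-3, 3], [-6, 6]]. Row 1 gives (-3)·v1 + 3·v2 = 0, so take v_1 = [-1, -1]^T.
λ = -1: A - (-1)I = [[-6, 3], [-6, 3]]. Row 1 gives (-6)·v1 + 3·v2 = 0, so take v_2 = [1, 2]^T.
V = [v_1 v_2] = [[-1, 1], [-1, 2]] has det V = -1, so V^{-1} = adj(V)/det V = [[-2, 1], [-1, 1]].
Modal coordinates z(0) = V^{-1} x(0): (-2)·(-2) + 1·2 = 6; (-1)·(-2) + 1·2 = 4; so z(0) = [6, 4]^T.
x_1(t) = Σ_i (v_i)_1 · z_i(0) · e^{λ_i t} (row 1 of V times the modal terms).
x_1(1.5) = (-1)·6·e^{-4·1.5} + 1·4·e^{-1·1.5} = (-6)·0.002479 + 4·0.223130 = 0.8776.

0.8776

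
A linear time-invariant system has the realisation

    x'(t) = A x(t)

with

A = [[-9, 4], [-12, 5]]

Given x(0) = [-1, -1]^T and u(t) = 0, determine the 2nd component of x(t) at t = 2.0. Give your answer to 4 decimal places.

0.2632

det(sI - A) = s^2 - (tr A)s + det A, with tr A = (-9) + 5 = -4 and det A = (-9)·5 - 4·(-12) = -45 - (-48) = 3.
So p(s) = det(sI - A) = s^2 + 4s + 3.
Factor s^2 + 4s + 3: two numbers with sum -4 and product 3 are -1 and -3, so s^2 + 4s + 3 = (s + 1)(s + 3).
Hence p(s) = (s + 1) (s + 3), with roots -3, -1.
The eigenvalues -3, -1 are distinct and real, so A is diagonalisable and x(t) = e^{At} x(0) = V diag(e^{λ_i t}) V^{-1} x(0), where the columns of V are the eigenvectors.
λ = -3: A - (-3)I = [[-6, 4], [-12, 8]]. Row 1 gives (-6)·v1 + 4·v2 = 0, so take v_1 = [2, 3]^T.
λ = -1: A - (-1)I = [[-8, 4], [-12, 6]]. Row 1 gives (-8)·v1 + 4·v2 = 0, so take v_2 = [1, 2]^T.
V = [v_1 v_2] = [[2, 1], [3, 2]] has det V = 1, so V^{-1} = adj(V)/det V = [[2, -1], [-3, 2]].
Modal coordinates z(0) = V^{-1} x(0): 2·(-1) + (-1)·(-1) = -1; (-3)·(-1) + 2·(-1) = 1; so z(0) = [-1, 1]^T.
x_2(t) = Σ_i (v_i)_2 · z_i(0) · e^{λ_i t} (row 2 of V times the modal terms).
x_2(2.0) = 3·(-1)·e^{-3·2.0} + 2·1·e^{-1·2.0} = (-3)·0.002479 + 2·0.135335 = 0.2632.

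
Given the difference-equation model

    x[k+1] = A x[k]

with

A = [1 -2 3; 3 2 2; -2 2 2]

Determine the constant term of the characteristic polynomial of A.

Expand det(zI - A) for the 3×3 matrix.
p(z) = z^3 - 5z^2 + 16z - 50.
(Check: constant term = det(-A) = (-1)^3 det A = -50; coefficient of z^2 = -tr A = -5.)
The constant term is -50.

-50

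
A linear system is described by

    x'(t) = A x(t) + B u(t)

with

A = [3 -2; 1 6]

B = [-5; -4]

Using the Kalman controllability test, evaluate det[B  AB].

117

AB = [[-7], [-29]]
Controllability matrix C = [B  AB] = [[-5, -7], [-4, -29]]
det(C) = (-5)·(-29) - (-7)·(-4) = 145 - 28 = 117
Since det(C) ≠ 0, rank(C) = 2 and the system is completely controllable.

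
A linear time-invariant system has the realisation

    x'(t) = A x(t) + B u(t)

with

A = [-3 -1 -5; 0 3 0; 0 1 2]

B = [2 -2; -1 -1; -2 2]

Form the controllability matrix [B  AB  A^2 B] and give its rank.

2

AB = [[5, -3], [-3, -3], [-5, 3]]
A^2B = [[13, -3], [-9, -9], [-13, 3]]
Controllability matrix C = [B  AB  A^2B] = [[2, -2, 5, -3, 13, -3], [-1, -1, -3, -3, -9, -9], [-2, 2, -5, 3, -13, 3]]
The rows r1, r2, r3 of C are linearly dependent: r1 + r3 = 0 (check each entry), so rank(C) ≤ 2.
The 2×2 minor from rows 1, 2, columns 1, 2 is 2·(-1) - (-2)·(-1) = -2 - 2 = -4 ≠ 0, so rank(C) = 2.
rank(C) = 2 < n = 3, so the pair (A, B) is not completely controllable.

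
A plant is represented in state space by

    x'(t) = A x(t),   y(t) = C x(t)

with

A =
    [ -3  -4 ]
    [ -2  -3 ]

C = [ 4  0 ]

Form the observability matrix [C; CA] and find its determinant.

CA = [[-12, -16]]
Observability matrix O = [C; CA] = [[4, 0], [-12, -16]]
det(O) = 4·(-16) - 0·(-12) = -64 - 0 = -64
Since det(O) ≠ 0, rank(O) = 2 and the system is completely observable.

-64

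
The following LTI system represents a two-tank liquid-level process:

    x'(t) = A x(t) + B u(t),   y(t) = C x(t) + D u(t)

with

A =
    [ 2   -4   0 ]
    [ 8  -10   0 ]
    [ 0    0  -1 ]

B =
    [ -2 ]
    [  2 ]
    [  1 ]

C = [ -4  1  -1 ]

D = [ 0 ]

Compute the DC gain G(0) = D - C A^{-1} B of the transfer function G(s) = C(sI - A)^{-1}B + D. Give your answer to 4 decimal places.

6.6667

G(0) = C(-A)^{-1}B + D = -C A^{-1} B + D.
det A = -12, so A^{-1} = (1/-12)·adj(A) = [[-5/6, 1/3, 0], [-2/3, 1/6, 0], [0, 0, -1]]
A^{-1} B = [7/3, 5/3, -1]^T
C A^{-1} B = -20/3
G(0) = D - C A^{-1} B = 0 - (-20/3) = 20/3 ≈ 6.6667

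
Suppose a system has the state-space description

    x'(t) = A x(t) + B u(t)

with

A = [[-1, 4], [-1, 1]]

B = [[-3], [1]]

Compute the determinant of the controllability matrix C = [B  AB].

AB = [[7], [4]]
Controllability matrix C = [B  AB] = [[-3, 7], [1, 4]]
det(C) = (-3)·4 - 7·1 = -12 - 7 = -19
Since det(C) ≠ 0, rank(C) = 2 and the system is completely controllable.

-19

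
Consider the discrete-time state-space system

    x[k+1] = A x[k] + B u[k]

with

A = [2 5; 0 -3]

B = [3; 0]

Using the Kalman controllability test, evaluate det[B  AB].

0

AB = [[6], [0]]
Controllability matrix C = [B  AB] = [[3, 6], [0, 0]]
det(C) = 3·0 - 6·0 = 0 - 0 = 0
Since det(C) = 0, rank(C) < 2 and the system is not completely controllable.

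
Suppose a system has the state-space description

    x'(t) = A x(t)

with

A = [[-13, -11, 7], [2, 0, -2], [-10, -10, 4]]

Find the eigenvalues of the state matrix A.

-6, -2, -1

det(sI - A) = s^3 - (tr A)s^2 + (M11 + M22 + M33)s - det A, where Mii is the 2×2 principal minor of A obtained by deleting row i and column i.
tr A = (-13) + 0 + 4 = -9; M11 = 0·4 - (-2)·(-10) = 0 - 20 = -20; M22 = (-13)·4 - 7·(-10) = -52 - (-70) = 18; M33 = (-13)·0 - (-11)·2 = 0 - (-22) = 22; sum of minors = 20.
det A = (-13)·(0·4 - (-2)·(-10)) - (-11)·(2·4 - (-2)·(-10)) + 7·(2·(-10) - 0·(-10)) = (-13)·(-20) - (-11)·(-12) + 7·(-20) = -12.
So p(s) = det(sI - A) = s^3 + 9s^2 + 20s + 12.
Rational-root test: any integer root divides 12. Testing small divisors, s = -1 works: p(-1) = -1 + 9 + (-20) + 12 = 0, so (s + 1) is a factor.
Dividing, p(s) = (s + 1)(s^2 + 8s + 12).
Factor s^2 + 8s + 12: two numbers with sum -8 and product 12 are -2 and -6, so s^2 + 8s + 12 = (s + 2)(s + 6).
Hence p(s) = (s + 1) (s + 2) (s + 6), with roots -6, -2, -1.
All eigenvalues have negative real part, so the system is asymptotically stable.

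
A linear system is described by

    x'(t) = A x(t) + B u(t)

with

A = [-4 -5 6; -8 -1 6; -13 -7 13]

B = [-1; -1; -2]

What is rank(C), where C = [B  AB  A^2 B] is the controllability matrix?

1

AB = [[-3], [-3], [-6]]
A^2B = [[-9], [-9], [-18]]
Controllability matrix C = [B  AB  A^2B] = [[-1, -3, -9], [-1, -3, -9], [-2, -6, -18]]
Every column of C is a scalar multiple of column 1 = [-1, -1, -2] (multipliers 1, 3, 9), so the columns span a one-dimensional space.
C ≠ 0, hence rank(C) = 1.
rank(C) = 1 < n = 3, so the pair (A, B) is not completely controllable.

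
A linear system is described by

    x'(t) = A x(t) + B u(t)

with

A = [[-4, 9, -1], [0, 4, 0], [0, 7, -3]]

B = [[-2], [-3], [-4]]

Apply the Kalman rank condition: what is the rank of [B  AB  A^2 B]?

2

AB = [[-15], [-12], [-9]]
A^2B = [[-39], [-48], [-57]]
Controllability matrix C = [B  AB  A^2B] = [[-2, -15, -39], [-3, -12, -48], [-4, -9, -57]]
The rows r1, r2, r3 of C are linearly dependent: r1 - 2·r2 + r3 = 0 (check each entry), so rank(C) ≤ 2.
The 2×2 minor from rows 1, 2, columns 1, 2 is (-2)·(-12) - (-15)·(-3) = 24 - 45 = -21 ≠ 0, so rank(C) = 2.
rank(C) = 2 < n = 3, so the pair (A, B) is not completely controllable.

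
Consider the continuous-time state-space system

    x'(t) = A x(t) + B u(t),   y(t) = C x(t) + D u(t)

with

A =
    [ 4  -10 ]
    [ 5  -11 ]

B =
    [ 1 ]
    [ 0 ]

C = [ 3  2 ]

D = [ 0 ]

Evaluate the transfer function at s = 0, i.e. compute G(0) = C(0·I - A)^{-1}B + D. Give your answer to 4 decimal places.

G(0) = C(-A)^{-1}B + D = -C A^{-1} B + D.
det A = 6, so A^{-1} = (1/6)·adj(A) = [[-11/6, 5/3], [-5/6, 2/3]]
A^{-1} B = [-11/6, -5/6]^T
C A^{-1} B = -43/6
G(0) = D - C A^{-1} B = 0 - (-43/6) = 43/6 ≈ 7.1667

7.1667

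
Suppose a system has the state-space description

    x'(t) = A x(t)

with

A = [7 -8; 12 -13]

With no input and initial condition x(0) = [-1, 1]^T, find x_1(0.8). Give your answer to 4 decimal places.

-2.1734

det(sI - A) = s^2 - (tr A)s + det A, with tr A = 7 + (-13) = -6 and det A = 7·(-13) - (-8)·12 = -91 - (-96) = 5.
So p(s) = det(sI - A) = s^2 + 6s + 5.
Factor s^2 + 6s + 5: two numbers with sum -6 and product 5 are -1 and -5, so s^2 + 6s + 5 = (s + 1)(s + 5).
Hence p(s) = (s + 1) (s + 5), with roots -5, -1.
The eigenvalues -5, -1 are distinct and real, so A is diagonalisable and x(t) = e^{At} x(0) = V diag(e^{λ_i t}) V^{-1} x(0), where the columns of V are the eigenvectors.
λ = -5: A - (-5)I = [[12, -8], [12, -8]]. Row 1 gives 12·v1 + (-8)·v2 = 0, so take v_1 = [-2, -3]^T.
λ = -1: A - (-1)I = [[8, -8], [12, -12]]. Row 1 gives 8·v1 + (-8)·v2 = 0, so take v_2 = [1, 1]^T.
V = [v_1 v_2] = [[-2, 1], [-3, 1]] has det V = 1, so V^{-1} = adj(V)/det V = [[1, -1], [3, -2]].
Modal coordinates z(0) = V^{-1} x(0): 1·(-1) + (-1)·1 = -2; 3·(-1) + (-2)·1 = -5; so z(0) = [-2, -5]^T.
x_1(t) = Σ_i (v_i)_1 · z_i(0) · e^{λ_i t} (row 1 of V times the modal terms).
x_1(0.8) = (-2)·(-2)·e^{-5·0.8} + 1·(-5)·e^{-1·0.8} = 4·0.018316 + (-5)·0.449329 = -2.1734.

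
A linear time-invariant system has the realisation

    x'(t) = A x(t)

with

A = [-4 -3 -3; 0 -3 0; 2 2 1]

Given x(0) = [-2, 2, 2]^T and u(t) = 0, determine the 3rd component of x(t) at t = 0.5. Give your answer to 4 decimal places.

det(sI - A) = s^3 - (tr A)s^2 + (M11 + M22 + M33)s - det A, where Mii is the 2×2 principal minor of A obtained by deleting row i and column i.
tr A = (-4) + (-3) + 1 = -6; M11 = (-3)·1 - 0·2 = -3 - 0 = -3; M22 = (-4)·1 - (-3)·2 = -4 - (-6) = 2; M33 = (-4)·(-3) - (-3)·0 = 12 - 0 = 12; sum of minors = 11.
det A = (-4)·((-3)·1 - 0·2) - (-3)·(0·1 - 0·2) + (-3)·(0·2 - (-3)·2) = (-4)·(-3) - (-3)·0 + (-3)·6 = -6.
So p(s) = det(sI - A) = s^3 + 6s^2 + 11s + 6.
Rational-root test: any integer root divides 6. Testing small divisors, s = -1 works: p(-1) = -1 + 6 + (-11) + 6 = 0, so (s + 1) is a factor.
Dividing, p(s) = (s + 1)(s^2 + 5s + 6).
Factor s^2 + 5s + 6: two numbers with sum -5 and product 6 are -2 and -3, so s^2 + 5s + 6 = (s + 2)(s + 3).
Hence p(s) = (s + 1) (s + 2) (s + 3), with roots -3, -2, -1.
The eigenvalues -3, -2, -1 are distinct and real, so A is diagonalisable and x(t) = e^{At} x(0) = V diag(e^{λ_i t}) V^{-1} x(0), where the columns of V are the eigenvectors.
λ = -3: A - (-3)I = [[-1, -3, -3], [0, 0, 0], [2, 2, 4]]. v must be orthogonal to every row; (row 1) × (row 3) = [-6, -2, 4], so take v_1 = [3, 1, -2]^T.
λ = -2: A - (-2)I = [[-2, -3, -3], [0, -1, 0], [2, 2, 3]]. v must be orthogonal to every row; (row 1) × (row 2) = [-3, 0, 2], so take v_2 = [-3, 0, 2]^T.
λ = -1: A - (-1)I = [[-3, -3, -3], [0, -2, 0], [2, 2, 2]]. v must be orthogonal to every row; (row 1) × (row 2) = [-6, 0, 6], so take v_3 = [1, 0, -1]^T.
V = [v_1 v_2 v_3] = [[3, -3, 1], [1, 0, 0], [-2, 2, -1]] has det V = -1, so V^{-1} = adj(V)/det V = [[0, 1, 0], [-1, 1, -1], [-2, 0, -3]].
Modal coordinates z(0) = V^{-1} x(0): 0·(-2) + 1·2 + 0·2 = 2; (-1)·(-2) + 1·2 + (-1)·2 = 2; (-2)·(-2) + 0·2 + (-3)·2 = -2; so z(0) = [2, 2, -2]^T.
x_3(t) = Σ_i (v_i)_3 · z_i(0) · e^{λ_i t} (row 3 of V times the modal terms).
x_3(0.5) = (-2)·2·e^{-3·0.5} + 2·2·e^{-2·0.5} + (-1)·(-2)·e^{-1·0.5} = (-4)·0.223130 + 4·0.367879 + 2·0.606531 = 1.7921.

1.7921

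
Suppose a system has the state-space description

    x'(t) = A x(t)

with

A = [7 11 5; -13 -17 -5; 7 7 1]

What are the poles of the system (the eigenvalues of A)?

-6, -4, 1

det(sI - A) = s^3 - (tr A)s^2 + (M11 + M22 + M33)s - det A, where Mii is the 2×2 principal minor of A obtained by deleting row i and column i.
tr A = 7 + (-17) + 1 = -9; M11 = (-17)·1 - (-5)·7 = -17 - (-35) = 18; M22 = 7·1 - 5·7 = 7 - 35 = -28; M33 = 7·(-17) - 11·(-13) = -119 - (-143) = 24; sum of minors = 14.
det A = 7·((-17)·1 - (-5)·7) - 11·((-13)·1 - (-5)·7) + 5·((-13)·7 - (-17)·7) = 7·18 - 11·22 + 5·28 = 24.
So p(s) = det(sI - A) = s^3 + 9s^2 + 14s - 24.
Rational-root test: any integer root divides -24. Testing small divisors, s = 1 works: p(1) = 1 + 9 + 14 + (-24) = 0, so (s - 1) is a factor.
Dividing, p(s) = (s - 1)(s^2 + 10s + 24).
Factor s^2 + 10s + 24: two numbers with sum -10 and product 24 are -4 and -6, so s^2 + 10s + 24 = (s + 4)(s + 6).
Hence p(s) = (s - 1) (s + 4) (s + 6), with roots -6, -4, 1.
At least one eigenvalue has non-negative real part, so the system is not asymptotically stable.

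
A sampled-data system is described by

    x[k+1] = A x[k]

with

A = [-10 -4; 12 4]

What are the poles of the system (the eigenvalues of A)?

-4, -2

det(zI - A) = z^2 - (tr A)z + det A, with tr A = (-10) + 4 = -6 and det A = (-10)·4 - (-4)·12 = -40 - (-48) = 8.
So p(z) = det(zI - A) = z^2 + 6z + 8.
Factor z^2 + 6z + 8: two numbers with sum -6 and product 8 are -2 and -4, so z^2 + 6z + 8 = (z + 2)(z + 4).
Hence p(z) = (z + 2) (z + 4), with roots -4, -2.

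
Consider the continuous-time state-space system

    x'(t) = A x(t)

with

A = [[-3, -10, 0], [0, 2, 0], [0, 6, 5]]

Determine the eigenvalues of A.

-3, 2, 5

det(sI - A) = s^3 - (tr A)s^2 + (M11 + M22 + M33)s - det A, where Mii is the 2×2 principal minor of A obtained by deleting row i and column i.
tr A = (-3) + 2 + 5 = 4; M11 = 2·5 - 0·6 = 10 - 0 = 10; M22 = (-3)·5 - 0·0 = -15 - 0 = -15; M33 = (-3)·2 - (-10)·0 = -6 - 0 = -6; sum of minors = -11.
det A = (-3)·(2·5 - 0·6) - (-10)·(0·5 - 0·0) + 0·(0·6 - 2·0) = (-3)·10 - (-10)·0 + 0·0 = -30.
So p(s) = det(sI - A) = s^3 - 4s^2 - 11s + 30.
Rational-root test: any integer root divides 30. Testing small divisors, s = 2 works: p(2) = 8 + (-16) + (-22) + 30 = 0, so (s - 2) is a factor.
Dividing, p(s) = (s - 2)(s^2 - 2s - 15).
Factor s^2 - 2s - 15: two numbers with sum 2 and product -15 are 5 and -3, so s^2 - 2s - 15 = (s - 5)(s + 3).
Hence p(s) = (s - 5) (s - 2) (s + 3), with roots -3, 2, 5.
At least one eigenvalue has non-negative real part, so the system is not asymptotically stable.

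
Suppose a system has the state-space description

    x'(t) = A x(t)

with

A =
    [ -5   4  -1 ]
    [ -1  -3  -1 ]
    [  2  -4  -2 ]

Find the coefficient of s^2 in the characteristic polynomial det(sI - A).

10

Expand det(sI - A) for the 3×3 matrix.
p(s) = s^3 + 10s^2 + 33s + 36.
(Check: constant term = det(-A) = (-1)^3 det A = 36; coefficient of s^2 = -tr A = 10.)
The coefficient of s^2 is 10.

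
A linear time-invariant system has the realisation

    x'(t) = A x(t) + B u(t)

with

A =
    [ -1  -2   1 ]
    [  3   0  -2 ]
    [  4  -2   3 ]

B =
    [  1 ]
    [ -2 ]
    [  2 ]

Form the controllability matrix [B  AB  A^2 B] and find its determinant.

342

AB = [[5], [-1], [14]]
A^2B = [[11], [-13], [64]]
Controllability matrix C = [B  AB  A^2B] = [[1, 5, 11], [-2, -1, -13], [2, 14, 64]]
Expanding along the first row, det(C) = 1·((-1)·64 - (-13)·14) - 5·((-2)·64 - (-13)·2) + 11·((-2)·14 - (-1)·2) = 1·118 - 5·(-102) + 11·(-26) = 342
Since det(C) ≠ 0, rank(C) = 3 and the system is completely controllable.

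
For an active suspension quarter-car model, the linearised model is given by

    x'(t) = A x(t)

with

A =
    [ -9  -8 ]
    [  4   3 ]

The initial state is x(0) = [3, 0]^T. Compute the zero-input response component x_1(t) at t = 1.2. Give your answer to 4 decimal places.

det(sI - A) = s^2 - (tr A)s + det A, with tr A = (-9) + 3 = -6 and det A = (-9)·3 - (-8)·4 = -27 - (-32) = 5.
So p(s) = det(sI - A) = s^2 + 6s + 5.
Factor s^2 + 6s + 5: two numbers with sum -6 and product 5 are -1 and -5, so s^2 + 6s + 5 = (s + 1)(s + 5).
Hence p(s) = (s + 1) (s + 5), with roots -5, -1.
The eigenvalues -5, -1 are distinct and real, so A is diagonalisable and x(t) = e^{At} x(0) = V diag(e^{λ_i t}) V^{-1} x(0), where the columns of V are the eigenvectors.
λ = -5: A - (-5)I = [[-4, -8], [4, 8]]. Row 1 gives (-4)·v1 + (-8)·v2 = 0, so take v_1 = [2, -1]^T.
λ = -1: A - (-1)I = [[-8, -8], [4, 4]]. Row 1 gives (-8)·v1 + (-8)·v2 = 0, so take v_2 = [-1, 1]^T.
V = [v_1 v_2] = [[2, -1], [-1, 1]] has det V = 1, so V^{-1} = adj(V)/det V = [[1, 1], [1, 2]].
Modal coordinates z(0) = V^{-1} x(0): 1·3 + 1·0 = 3; 1·3 + 2·0 = 3; so z(0) = [3, 3]^T.
x_1(t) = Σ_i (v_i)_1 · z_i(0) · e^{λ_i t} (row 1 of V times the modal terms).
x_1(1.2) = 2·3·e^{-5·1.2} + (-1)·3·e^{-1·1.2} = 6·0.002479 + (-3)·0.301194 = -0.8887.

-0.8887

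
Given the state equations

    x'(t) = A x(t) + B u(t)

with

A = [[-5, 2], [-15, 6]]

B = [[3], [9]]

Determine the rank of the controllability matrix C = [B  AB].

AB = [[3], [9]]
Controllability matrix C = [B  AB] = [[3, 3], [9, 9]]
Every column of C is a scalar multiple of column 1 = [3, 9] (multipliers 1, 1), so the columns span a one-dimensional space.
C ≠ 0, hence rank(C) = 1.
rank(C) = 1 < n = 2, so the pair (A, B) is not completely controllable.

1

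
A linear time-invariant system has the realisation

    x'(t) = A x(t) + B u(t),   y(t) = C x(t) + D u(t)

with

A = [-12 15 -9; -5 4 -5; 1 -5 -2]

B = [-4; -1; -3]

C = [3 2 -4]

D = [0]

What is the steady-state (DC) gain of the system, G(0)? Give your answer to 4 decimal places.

G(0) = C(-A)^{-1}B + D = -C A^{-1} B + D.
det A = -18, so A^{-1} = (1/-18)·adj(A) = [[11/6, -25/6, 13/6], [5/6, -11/6, 5/6], [-7/6, 5/2, -3/2]]
A^{-1} B = [-29/3, -4, 20/3]^T
C A^{-1} B = -191/3
G(0) = D - C A^{-1} B = 0 - (-191/3) = 191/3 ≈ 63.6667

63.6667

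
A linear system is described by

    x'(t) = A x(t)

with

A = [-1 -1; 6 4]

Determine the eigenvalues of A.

1, 2

det(sI - A) = s^2 - (tr A)s + det A, with tr A = (-1) + 4 = 3 and det A = (-1)·4 - (-1)·6 = -4 - (-6) = 2.
So p(s) = det(sI - A) = s^2 - 3s + 2.
Factor s^2 - 3s + 2: two numbers with sum 3 and product 2 are 2 and 1, so s^2 - 3s + 2 = (s - 2)(s - 1).
Hence p(s) = (s - 2) (s - 1), with roots 1, 2.
At least one eigenvalue has non-negative real part, so the system is not asymptotically stable.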